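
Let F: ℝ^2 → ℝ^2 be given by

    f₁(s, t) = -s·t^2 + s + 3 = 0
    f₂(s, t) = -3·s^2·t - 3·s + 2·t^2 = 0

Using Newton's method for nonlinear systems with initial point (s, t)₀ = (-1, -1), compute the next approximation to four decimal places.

At (-1, -1): F = (3.0000, 8.0000).
Jacobian J = [[-t^2 + 1, -2·s·t], [-6·s·t - 3, -3·s^2 + 4·t]].
At the point, J = [[0.0000, -2.0000], [-9.0000, -7.0000]] (det J = -18.0000).
Solving J·Δ = −F gives Δ = (-0.2778, 1.5000).
Then the next iterate is (s, t)₁ = (-1.2778, 0.5000).

(-1.2778, 0.5000)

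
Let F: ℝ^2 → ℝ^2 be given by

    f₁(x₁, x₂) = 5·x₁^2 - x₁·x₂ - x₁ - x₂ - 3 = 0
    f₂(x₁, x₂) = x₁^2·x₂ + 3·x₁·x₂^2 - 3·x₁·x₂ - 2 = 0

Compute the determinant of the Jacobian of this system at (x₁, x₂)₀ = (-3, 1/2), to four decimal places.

J = [[10·x₁ - x₂ - 1, -x₁ - 1], [2·x₁·x₂ + 3·x₂^2 - 3·x₂, x₁^2 + 6·x₁·x₂ - 3·x₁]].
At the point, J = [[-31.5000, 2.0000], [-3.7500, 9.0000]].
det J = -276.0000.

-276.0000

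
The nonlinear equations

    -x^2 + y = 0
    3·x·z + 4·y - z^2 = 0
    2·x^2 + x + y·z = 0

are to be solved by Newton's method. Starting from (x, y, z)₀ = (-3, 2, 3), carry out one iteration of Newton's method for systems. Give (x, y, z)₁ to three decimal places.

At (-3, 2, 3): F = (-7.000, -28.000, 21.000).
Jacobian J = [[-2·x, 1, 0], [3·z, 4, 3·x - 2·z], [4·x + 1, z, y]].
At the point, J = [[6.000, 1.000, 0.000], [9.000, 4.000, -15.000], [-11.000, 3.000, 2.000]] (det J = 465.000).
Solving J·Δ = −F gives Δ = (1.355, -1.129, -1.355).
Then the next iterate is (x, y, z)₁ = (-1.645, 0.871, 1.645).

(-1.645, 0.871, 1.645)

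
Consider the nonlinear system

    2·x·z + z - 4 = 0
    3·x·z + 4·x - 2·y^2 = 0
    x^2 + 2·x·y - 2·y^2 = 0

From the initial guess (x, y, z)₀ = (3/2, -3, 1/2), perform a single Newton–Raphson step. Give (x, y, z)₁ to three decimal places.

(-0.315, -1.713, 1.454)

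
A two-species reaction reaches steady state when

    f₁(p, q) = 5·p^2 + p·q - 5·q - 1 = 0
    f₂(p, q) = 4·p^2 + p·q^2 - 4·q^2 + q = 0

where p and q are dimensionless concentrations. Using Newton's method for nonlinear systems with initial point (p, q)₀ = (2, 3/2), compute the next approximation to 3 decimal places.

(1.365, 1.782)

At (2, 3/2): F = (14.500, 13.000).
Jacobian J = [[10·p + q, p - 5], [8·p + q^2, 2·p·q - 8·q + 1]].
At the point, J = [[21.500, -3.000], [18.250, -5.000]] (det J = -52.750).
Solving J·Δ = −F gives Δ = (-0.635, 0.282).
Then the next iterate is (p, q)₁ = (1.365, 1.782).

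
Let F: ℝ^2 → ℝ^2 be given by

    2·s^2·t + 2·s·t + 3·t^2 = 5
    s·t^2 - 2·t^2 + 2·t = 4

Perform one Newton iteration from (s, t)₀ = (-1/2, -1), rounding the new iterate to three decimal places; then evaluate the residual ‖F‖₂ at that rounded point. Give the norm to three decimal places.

251.785

At (-1/2, -1): F = (-1.500, -8.500).
Jacobian J = [[4·s·t + 2·t, 2·s^2 + 2·s + 6·t], [t^2, 2·s·t - 4·t + 2]].
At the point, J = [[0.000, -6.500], [1.000, 7.000]] (det J = 6.500).
Solving J·Δ = −F gives Δ = (10.115, -0.231).
Then the next iterate is (s, t)₁ = (9.615, -1.231).
Re-evaluating at (9.615, -1.231): F = (-251.73358, 5.07747), so ‖F‖₂ = 251.785.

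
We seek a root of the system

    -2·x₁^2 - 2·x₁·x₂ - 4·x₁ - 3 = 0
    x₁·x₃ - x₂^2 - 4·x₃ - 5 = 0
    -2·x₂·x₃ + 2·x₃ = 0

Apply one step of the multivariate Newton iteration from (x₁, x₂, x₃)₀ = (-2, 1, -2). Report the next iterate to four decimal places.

(-2.5000, 1.0000, -0.8333)

At (-2, 1, -2): F = (1.0000, 6.0000, 0.0000).
Jacobian J = [[-4·x₁ - 2·x₂ - 4, -2·x₁, 0], [x₃, -2·x₂, x₁ - 4], [0, -2·x₃, -2·x₂ + 2]].
At the point, J = [[2.0000, 4.0000, 0.0000], [-2.0000, -2.0000, -6.0000], [0.0000, 4.0000, 0.0000]] (det J = 48.0000).
Solving J·Δ = −F gives Δ = (-0.5000, 0.0000, 1.1667).
Then the next iterate is (x₁, x₂, x₃)₁ = (-2.5000, 1.0000, -0.8333).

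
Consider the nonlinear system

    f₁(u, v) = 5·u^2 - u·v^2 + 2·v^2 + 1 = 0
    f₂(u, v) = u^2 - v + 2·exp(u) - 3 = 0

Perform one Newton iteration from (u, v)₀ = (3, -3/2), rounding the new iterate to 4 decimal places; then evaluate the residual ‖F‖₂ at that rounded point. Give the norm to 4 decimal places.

29.7102

At (3, -3/2): F = (43.7500, 47.671074).
Jacobian J = [[10·u - v^2, -2·u·v + 4·v], [2·u + 2·exp(u), -1]].
At the point, J = [[27.7500, 3.0000], [46.171074, -1.0000]] (det J = -166.263222).
Solving J·Δ = −F gives Δ = (-1.1233, -4.1928).
Then the next iterate is (u, v)₁ = (1.8767, -5.6928).
Re-evaluating at (1.8767, -5.6928): F = (22.605917, 19.278631), so ‖F‖₂ = 29.7102.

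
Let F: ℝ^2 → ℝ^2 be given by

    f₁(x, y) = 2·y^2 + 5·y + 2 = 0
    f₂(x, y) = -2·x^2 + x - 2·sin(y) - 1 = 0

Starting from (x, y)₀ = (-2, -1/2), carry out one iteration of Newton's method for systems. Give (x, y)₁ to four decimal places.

At (-2, -1/2): F = (0.0000, -10.041149).
Jacobian J = [[0, 4·y + 5], [-4·x + 1, -2·cos(y)]].
At the point, J = [[0.0000, 3.0000], [9.0000, -1.755165]] (det J = -27.0000).
Solving J·Δ = −F gives Δ = (1.1157, 0.0000).
Then the next iterate is (x, y)₁ = (-0.8843, -0.5000).

(-0.8843, -0.5000)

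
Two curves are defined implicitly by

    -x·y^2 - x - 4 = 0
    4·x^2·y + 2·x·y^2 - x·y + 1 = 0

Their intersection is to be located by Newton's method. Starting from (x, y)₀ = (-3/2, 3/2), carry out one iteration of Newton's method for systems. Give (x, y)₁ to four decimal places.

At (-3/2, 3/2): F = (0.8750, 10.0000).
Jacobian J = [[-y^2 - 1, -2·x·y], [8·x·y + 2·y^2 - y, 4·x^2 + 4·x·y - x]].
At the point, J = [[-3.2500, 4.5000], [-15.0000, 1.5000]] (det J = 62.6250).
Solving J·Δ = −F gives Δ = (0.6976, 0.3094).
Then the next iterate is (x, y)₁ = (-0.8024, 1.8094).

(-0.8024, 1.8094)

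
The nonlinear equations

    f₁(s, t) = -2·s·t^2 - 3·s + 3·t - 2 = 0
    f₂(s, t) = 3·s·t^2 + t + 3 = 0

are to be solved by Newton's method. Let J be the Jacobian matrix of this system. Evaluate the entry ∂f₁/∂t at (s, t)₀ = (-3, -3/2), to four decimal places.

∂f₁/∂t = -4·s·t + 3.
At (-3, -3/2) this is -15.0000.

-15.0000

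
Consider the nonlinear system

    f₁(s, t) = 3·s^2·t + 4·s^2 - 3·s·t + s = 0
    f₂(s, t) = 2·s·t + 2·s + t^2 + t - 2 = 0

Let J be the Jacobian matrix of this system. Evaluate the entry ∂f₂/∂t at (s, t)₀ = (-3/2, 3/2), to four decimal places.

1.0000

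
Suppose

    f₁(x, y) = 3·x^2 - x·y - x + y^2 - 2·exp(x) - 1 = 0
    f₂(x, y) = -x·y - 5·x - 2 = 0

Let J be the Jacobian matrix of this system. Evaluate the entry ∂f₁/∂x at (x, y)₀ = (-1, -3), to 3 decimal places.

∂f₁/∂x = 6·x - y - 2·exp(x) - 1.
At (-1, -3) this is -4.736.

-4.736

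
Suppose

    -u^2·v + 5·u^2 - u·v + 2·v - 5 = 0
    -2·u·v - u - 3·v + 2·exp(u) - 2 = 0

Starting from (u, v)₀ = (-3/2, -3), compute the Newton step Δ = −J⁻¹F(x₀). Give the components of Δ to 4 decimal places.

(0.0099, -1.8342)

At (-3/2, -3): F = (2.5000, -0.053740).
Jacobian J = [[-2·u·v + 10·u - v, -u^2 - u + 2], [-2·v + 2·exp(u) - 1, -2·u - 3]].
At the point, J = [[-21.0000, 1.2500], [5.446260, 0.0000]] (det J = -6.807825).
Solving J·Δ = −F gives Δ = (0.0099, -1.8342).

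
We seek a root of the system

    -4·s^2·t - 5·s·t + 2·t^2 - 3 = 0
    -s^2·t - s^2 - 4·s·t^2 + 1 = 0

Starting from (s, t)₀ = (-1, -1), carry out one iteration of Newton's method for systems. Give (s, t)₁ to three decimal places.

(-3.200, 0.533)

At (-1, -1): F = (-2.000, 5.000).
Jacobian J = [[-8·s·t - 5·t, -4·s^2 - 5·s + 4·t], [-2·s·t - 2·s - 4·t^2, -s^2 - 8·s·t]].
At the point, J = [[-3.000, -3.000], [-4.000, -9.000]] (det J = 15.000).
Solving J·Δ = −F gives Δ = (-2.200, 1.533).
Then the next iterate is (s, t)₁ = (-3.200, 0.533).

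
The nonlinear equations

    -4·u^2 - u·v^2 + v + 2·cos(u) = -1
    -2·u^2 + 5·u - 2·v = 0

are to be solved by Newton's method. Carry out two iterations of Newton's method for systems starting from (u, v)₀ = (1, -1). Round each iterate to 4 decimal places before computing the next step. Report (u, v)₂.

(0.8470, 1.6948)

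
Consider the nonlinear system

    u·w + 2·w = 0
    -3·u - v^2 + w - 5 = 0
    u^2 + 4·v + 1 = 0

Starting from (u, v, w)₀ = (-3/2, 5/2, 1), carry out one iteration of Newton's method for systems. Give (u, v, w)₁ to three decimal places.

At (-3/2, 5/2, 1): F = (0.500, -5.750, 13.250).
Jacobian J = [[w, 0, u + 2], [-3, -2·v, 1], [2·u, 4, 0]].
At the point, J = [[1.000, 0.000, 0.500], [-3.000, -5.000, 1.000], [-3.000, 4.000, 0.000]] (det J = -17.500).
Solving J·Δ = −F gives Δ = (1.121, -2.471, -3.243).
Then the next iterate is (u, v, w)₁ = (-0.379, 0.029, -2.243).

(-0.379, 0.029, -2.243)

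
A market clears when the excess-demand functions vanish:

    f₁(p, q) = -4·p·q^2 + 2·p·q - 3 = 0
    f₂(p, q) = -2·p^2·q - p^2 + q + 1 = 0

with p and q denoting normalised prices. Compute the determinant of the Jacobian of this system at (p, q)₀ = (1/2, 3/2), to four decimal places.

-23.0000

J = [[-4·q^2 + 2·q, -8·p·q + 2·p], [-4·p·q - 2·p, -2·p^2 + 1]].
At the point, J = [[-6.0000, -5.0000], [-4.0000, 0.5000]].
det J = -23.0000.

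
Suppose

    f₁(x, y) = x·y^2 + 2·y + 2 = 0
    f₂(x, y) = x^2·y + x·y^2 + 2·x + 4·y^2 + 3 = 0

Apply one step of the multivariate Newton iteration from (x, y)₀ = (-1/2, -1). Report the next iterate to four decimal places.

(-1.1600, -0.6133)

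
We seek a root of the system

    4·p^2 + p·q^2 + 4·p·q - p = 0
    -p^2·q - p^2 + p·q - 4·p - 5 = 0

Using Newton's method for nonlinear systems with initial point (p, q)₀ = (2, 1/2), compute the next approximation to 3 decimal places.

(-0.364, 2.727)

At (2, 1/2): F = (18.500, -18.000).
Jacobian J = [[8·p + q^2 + 4·q - 1, 2·p·q + 4·p], [-2·p·q - 2·p + q - 4, -p^2 + p]].
At the point, J = [[17.250, 10.000], [-9.500, -2.000]] (det J = 60.500).
Solving J·Δ = −F gives Δ = (-2.364, 2.227).
Then the next iterate is (p, q)₁ = (-0.364, 2.727).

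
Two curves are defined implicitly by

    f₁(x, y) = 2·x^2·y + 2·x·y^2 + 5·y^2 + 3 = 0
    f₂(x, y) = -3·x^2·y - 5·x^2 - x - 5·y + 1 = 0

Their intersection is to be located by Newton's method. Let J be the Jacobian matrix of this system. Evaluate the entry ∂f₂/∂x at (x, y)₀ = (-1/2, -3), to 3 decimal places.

-5.000

∂f₂/∂x = -6·x·y - 10·x - 1.
At (-1/2, -3) this is -5.000.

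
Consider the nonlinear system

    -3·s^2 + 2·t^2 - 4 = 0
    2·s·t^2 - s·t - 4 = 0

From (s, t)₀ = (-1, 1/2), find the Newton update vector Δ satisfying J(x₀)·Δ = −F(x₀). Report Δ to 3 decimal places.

(2.417, -4.000)

At (-1, 1/2): F = (-6.500, -4.000).
Jacobian J = [[-6·s, 4·t], [2·t^2 - t, 4·s·t - s]].
At the point, J = [[6.000, 2.000], [0.000, -1.000]] (det J = -6.000).
Solving J·Δ = −F gives Δ = (2.417, -4.000).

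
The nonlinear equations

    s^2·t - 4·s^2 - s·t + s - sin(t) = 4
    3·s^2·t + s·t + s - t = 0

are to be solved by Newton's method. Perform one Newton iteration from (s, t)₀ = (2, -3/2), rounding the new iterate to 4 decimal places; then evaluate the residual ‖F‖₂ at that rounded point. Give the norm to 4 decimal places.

6.6676

At (2, -3/2): F = (-20.002505, -17.5000).
Jacobian J = [[2·s·t - 8·s - t + 1, s^2 - s - cos(t)], [6·s·t + t + 1, 3·s^2 + s - 1]].
At the point, J = [[-19.5000, 1.929263], [-18.5000, 13.0000]] (det J = -217.808638).
Solving J·Δ = −F gives Δ = (-1.0388, -0.1322).
Then the next iterate is (s, t)₁ = (0.9612, -1.6322).
Re-evaluating at (0.9612, -1.6322): F = (-5.675434, -3.499466), so ‖F‖₂ = 6.6676.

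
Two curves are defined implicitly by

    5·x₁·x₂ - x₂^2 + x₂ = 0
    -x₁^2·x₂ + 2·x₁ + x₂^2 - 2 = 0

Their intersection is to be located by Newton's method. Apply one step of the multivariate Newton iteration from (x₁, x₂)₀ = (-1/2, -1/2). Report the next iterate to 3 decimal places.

(0.000, -2.000)

At (-1/2, -1/2): F = (0.500, -2.625).
Jacobian J = [[5·x₂, 5·x₁ - 2·x₂ + 1], [-2·x₁·x₂ + 2, -x₁^2 + 2·x₂]].
At the point, J = [[-2.500, -0.500], [1.500, -1.250]] (det J = 3.875).
Solving J·Δ = −F gives Δ = (0.500, -1.500).
Then the next iterate is (x₁, x₂)₁ = (0.000, -2.000).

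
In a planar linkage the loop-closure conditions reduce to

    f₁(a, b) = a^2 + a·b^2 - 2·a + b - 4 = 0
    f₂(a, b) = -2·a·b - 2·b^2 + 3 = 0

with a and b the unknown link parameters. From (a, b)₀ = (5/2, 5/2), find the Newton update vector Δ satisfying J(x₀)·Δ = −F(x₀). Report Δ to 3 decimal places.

At (5/2, 5/2): F = (15.375, -22.000).
Jacobian J = [[2·a + b^2 - 2, 2·a·b + 1], [-2·b, -2·a - 4·b]].
At the point, J = [[9.250, 13.500], [-5.000, -15.000]] (det J = -71.250).
Solving J·Δ = −F gives Δ = (0.932, -1.777).

(0.932, -1.777)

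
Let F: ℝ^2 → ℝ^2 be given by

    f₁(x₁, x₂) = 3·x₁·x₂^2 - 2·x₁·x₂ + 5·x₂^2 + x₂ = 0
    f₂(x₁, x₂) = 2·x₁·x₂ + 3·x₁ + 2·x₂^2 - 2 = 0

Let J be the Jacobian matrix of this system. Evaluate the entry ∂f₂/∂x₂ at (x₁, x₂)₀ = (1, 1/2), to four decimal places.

∂f₂/∂x₂ = 2·x₁ + 4·x₂.
At (1, 1/2) this is 4.0000.

4.0000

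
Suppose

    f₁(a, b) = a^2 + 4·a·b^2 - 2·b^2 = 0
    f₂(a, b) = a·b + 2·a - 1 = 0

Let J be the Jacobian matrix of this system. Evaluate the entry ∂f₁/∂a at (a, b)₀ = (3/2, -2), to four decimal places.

19.0000

∂f₁/∂a = 2·a + 4·b^2.
At (3/2, -2) this is 19.0000.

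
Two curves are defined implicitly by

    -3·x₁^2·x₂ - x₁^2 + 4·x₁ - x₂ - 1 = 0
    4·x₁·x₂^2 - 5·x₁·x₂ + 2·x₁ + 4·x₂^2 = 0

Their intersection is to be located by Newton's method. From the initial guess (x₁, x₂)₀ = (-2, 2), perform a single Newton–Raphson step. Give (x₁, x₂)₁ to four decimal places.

At (-2, 2): F = (-39.0000, 0.0000).
Jacobian J = [[-6·x₁·x₂ - 2·x₁ + 4, -3·x₁^2 - 1], [4·x₂^2 - 5·x₂ + 2, 8·x₁·x₂ - 5·x₁ + 8·x₂]].
At the point, J = [[32.0000, -13.0000], [8.0000, -6.0000]] (det J = -88.0000).
Solving J·Δ = −F gives Δ = (2.6591, 3.5455).
Then the next iterate is (x₁, x₂)₁ = (0.6591, 5.5455).

(0.6591, 5.5455)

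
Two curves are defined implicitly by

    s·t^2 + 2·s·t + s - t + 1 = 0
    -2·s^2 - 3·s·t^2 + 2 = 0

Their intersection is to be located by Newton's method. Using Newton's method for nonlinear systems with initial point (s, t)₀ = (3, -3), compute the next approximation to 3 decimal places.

(1.636, -2.189)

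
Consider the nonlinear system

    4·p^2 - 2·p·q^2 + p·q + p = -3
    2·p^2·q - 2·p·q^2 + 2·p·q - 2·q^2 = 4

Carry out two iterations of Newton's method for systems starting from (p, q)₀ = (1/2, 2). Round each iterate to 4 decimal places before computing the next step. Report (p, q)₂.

(3.0908, 0.8399)

At (1/2, 2): F = (1.5000, -13.0000).
Jacobian J = [[8·p - 2·q^2 + q + 1, -4·p·q + p], [4·p·q - 2·q^2 + 2·q, 2·p^2 - 4·p·q + 2·p - 4·q]].
At the point, J = [[-1.0000, -3.5000], [0.0000, -10.5000]] (det J = 10.5000).
Solving J·Δ = −F gives Δ = (5.8333, -1.2381).
Then the next iterate is (p, q)₁ = (6.3333, 0.7619).
Round to (6.3333, 0.7619) and repeat: F = (167.248542, 58.257512), J = [[51.267317, -12.968065], [19.664182, 70.539013]].
Δ = (-3.2425, 0.0780), so (p, q)₂ = (3.0908, 0.8399).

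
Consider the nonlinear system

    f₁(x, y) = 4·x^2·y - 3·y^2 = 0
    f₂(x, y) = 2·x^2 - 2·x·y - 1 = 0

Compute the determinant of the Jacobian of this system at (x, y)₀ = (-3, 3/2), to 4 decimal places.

J = [[8·x·y, 4·x^2 - 6·y], [4·x - 2·y, -2·x]].
At the point, J = [[-36.0000, 27.0000], [-15.0000, 6.0000]].
det J = 189.0000.

189.0000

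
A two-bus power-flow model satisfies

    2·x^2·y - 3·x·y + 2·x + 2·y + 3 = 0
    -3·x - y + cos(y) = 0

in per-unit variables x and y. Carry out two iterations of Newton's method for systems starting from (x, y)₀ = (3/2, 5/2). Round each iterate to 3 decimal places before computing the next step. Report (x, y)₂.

(0.606, -4.894)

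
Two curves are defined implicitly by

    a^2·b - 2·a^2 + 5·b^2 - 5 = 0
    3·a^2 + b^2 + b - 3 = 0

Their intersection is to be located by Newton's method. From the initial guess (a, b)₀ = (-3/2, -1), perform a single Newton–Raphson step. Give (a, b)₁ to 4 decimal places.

At (-3/2, -1): F = (-6.7500, 3.7500).
Jacobian J = [[2·a·b - 4·a, a^2 + 10·b], [6·a, 2·b + 1]].
At the point, J = [[9.0000, -7.7500], [-9.0000, -1.0000]] (det J = -78.7500).
Solving J·Δ = −F gives Δ = (0.4548, -0.3429).
Then the next iterate is (a, b)₁ = (-1.0452, -1.3429).

(-1.0452, -1.3429)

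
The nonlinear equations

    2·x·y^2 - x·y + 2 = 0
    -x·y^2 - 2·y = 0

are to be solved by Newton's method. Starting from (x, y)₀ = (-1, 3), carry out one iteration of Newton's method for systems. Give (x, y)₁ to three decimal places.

(-1.487, 1.154)

At (-1, 3): F = (-13.000, 3.000).
Jacobian J = [[2·y^2 - y, 4·x·y - x], [-y^2, -2·x·y - 2]].
At the point, J = [[15.000, -11.000], [-9.000, 4.000]] (det J = -39.000).
Solving J·Δ = −F gives Δ = (-0.487, -1.846).
Then the next iterate is (x, y)₁ = (-1.487, 1.154).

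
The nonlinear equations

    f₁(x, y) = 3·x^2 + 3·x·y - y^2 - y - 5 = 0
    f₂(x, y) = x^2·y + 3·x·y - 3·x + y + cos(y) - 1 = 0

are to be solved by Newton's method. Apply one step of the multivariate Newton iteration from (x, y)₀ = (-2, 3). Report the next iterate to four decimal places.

(-1.4720, 1.1089)

At (-2, 3): F = (-23.0000, 1.010008).
Jacobian J = [[6·x + 3·y, 3·x - 2·y - 1], [2·x·y + 3·y - 3, x^2 + 3·x - sin(y) + 1]].
At the point, J = [[-3.0000, -13.0000], [-6.0000, -1.141120]] (det J = -74.576640).
Solving J·Δ = −F gives Δ = (0.5280, -1.8911).
Then the next iterate is (x, y)₁ = (-1.4720, 1.1089).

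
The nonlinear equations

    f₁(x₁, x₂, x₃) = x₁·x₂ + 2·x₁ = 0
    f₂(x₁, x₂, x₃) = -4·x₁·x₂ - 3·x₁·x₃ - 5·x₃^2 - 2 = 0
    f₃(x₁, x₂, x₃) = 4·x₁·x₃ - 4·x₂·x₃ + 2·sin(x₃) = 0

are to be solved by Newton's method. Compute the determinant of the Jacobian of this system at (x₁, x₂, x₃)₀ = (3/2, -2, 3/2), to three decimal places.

-249.743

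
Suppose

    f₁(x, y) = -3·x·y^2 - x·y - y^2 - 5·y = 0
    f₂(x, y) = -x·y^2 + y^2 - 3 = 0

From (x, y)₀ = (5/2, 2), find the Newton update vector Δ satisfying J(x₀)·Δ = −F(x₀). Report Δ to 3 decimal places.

At (5/2, 2): F = (-49.000, -9.000).
Jacobian J = [[-3·y^2 - y, -6·x·y - x - 2·y - 5], [-y^2, -2·x·y + 2·y]].
At the point, J = [[-14.000, -41.500], [-4.000, -6.000]] (det J = -82.000).
Solving J·Δ = −F gives Δ = (-0.970, -0.854).

(-0.970, -0.854)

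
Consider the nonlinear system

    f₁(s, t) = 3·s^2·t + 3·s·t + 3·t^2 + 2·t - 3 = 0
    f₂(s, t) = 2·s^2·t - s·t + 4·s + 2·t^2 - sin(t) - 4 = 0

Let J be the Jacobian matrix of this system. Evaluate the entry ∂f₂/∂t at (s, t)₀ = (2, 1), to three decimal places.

∂f₂/∂t = 2·s^2 - s + 4·t - cos(t).
At (2, 1) this is 9.460.

9.460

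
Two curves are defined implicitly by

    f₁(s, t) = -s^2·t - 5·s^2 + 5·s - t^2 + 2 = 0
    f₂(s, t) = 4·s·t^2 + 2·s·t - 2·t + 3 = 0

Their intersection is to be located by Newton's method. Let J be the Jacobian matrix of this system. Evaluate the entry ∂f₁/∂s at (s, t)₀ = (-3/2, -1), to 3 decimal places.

17.000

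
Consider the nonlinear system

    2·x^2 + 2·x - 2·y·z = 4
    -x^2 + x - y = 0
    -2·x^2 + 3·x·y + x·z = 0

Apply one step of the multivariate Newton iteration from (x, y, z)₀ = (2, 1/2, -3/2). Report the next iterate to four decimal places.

(1.2083, 0.3750, -0.2917)

At (2, 1/2, -3/2): F = (9.5000, -2.5000, -8.0000).
Jacobian J = [[4·x + 2, -2·z, -2·y], [-2·x + 1, -1, 0], [-4·x + 3·y + z, 3·x, x]].
At the point, J = [[10.0000, 3.0000, -1.0000], [-3.0000, -1.0000, 0.0000], [-8.0000, 6.0000, 2.0000]] (det J = 24.0000).
Solving J·Δ = −F gives Δ = (-0.7917, -0.1250, 1.2083).
Then the next iterate is (x, y, z)₁ = (1.2083, 0.3750, -0.2917).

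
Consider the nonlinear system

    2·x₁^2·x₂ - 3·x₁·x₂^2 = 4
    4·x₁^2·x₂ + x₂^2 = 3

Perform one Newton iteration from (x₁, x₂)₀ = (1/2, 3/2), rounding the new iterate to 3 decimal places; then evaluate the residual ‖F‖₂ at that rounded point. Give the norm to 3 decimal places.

152.530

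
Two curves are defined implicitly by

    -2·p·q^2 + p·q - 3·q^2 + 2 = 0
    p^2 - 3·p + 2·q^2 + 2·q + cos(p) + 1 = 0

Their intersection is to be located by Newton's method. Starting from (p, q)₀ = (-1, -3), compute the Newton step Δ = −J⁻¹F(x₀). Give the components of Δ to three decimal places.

(0.207, 1.668)

At (-1, -3): F = (-4.000, 17.54030).
Jacobian J = [[-2·q^2 + q, -4·p·q + p - 6·q], [2·p - sin(p) - 3, 4·q + 2]].
At the point, J = [[-21.000, 5.000], [-4.15853, -10.000]] (det J = 230.79265).
Solving J·Δ = −F gives Δ = (0.207, 1.668).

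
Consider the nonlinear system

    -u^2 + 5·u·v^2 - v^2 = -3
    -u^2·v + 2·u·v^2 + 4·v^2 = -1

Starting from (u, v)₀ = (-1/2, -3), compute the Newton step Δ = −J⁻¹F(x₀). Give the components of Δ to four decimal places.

(-0.0685, 1.5191)

At (-1/2, -3): F = (-28.7500, 28.7500).
Jacobian J = [[-2·u + 5·v^2, 10·u·v - 2·v], [-2·u·v + 2·v^2, -u^2 + 4·u·v + 8·v]].
At the point, J = [[46.0000, 21.0000], [15.0000, -18.2500]] (det J = -1154.5000).
Solving J·Δ = −F gives Δ = (-0.0685, 1.5191).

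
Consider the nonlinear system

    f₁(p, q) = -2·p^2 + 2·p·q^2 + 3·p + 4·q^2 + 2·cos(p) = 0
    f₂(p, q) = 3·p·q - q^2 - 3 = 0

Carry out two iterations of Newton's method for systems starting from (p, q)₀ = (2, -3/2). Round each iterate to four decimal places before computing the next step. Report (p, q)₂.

(-1.1611, -0.3272)

At (2, -3/2): F = (15.167706, -14.2500).
Jacobian J = [[-4·p + 2·q^2 - 2·sin(p) + 3, 4·p·q + 8·q], [3·q, 3·p - 2·q]].
At the point, J = [[-2.318595, -24.0000], [-4.5000, 9.0000]] (det J = -128.867354).
Solving J·Δ = −F gives Δ = (-1.5946, 0.7860).
Then the next iterate is (p, q)₁ = (0.4054, -0.7140).
Round to (0.4054, -0.7140) and repeat: F = (5.177918, -4.378163), J = [[1.609219, -6.869822], [-2.1420, 2.6442]].
Δ = (-1.5665, 0.3868), so (p, q)₂ = (-1.1611, -0.3272).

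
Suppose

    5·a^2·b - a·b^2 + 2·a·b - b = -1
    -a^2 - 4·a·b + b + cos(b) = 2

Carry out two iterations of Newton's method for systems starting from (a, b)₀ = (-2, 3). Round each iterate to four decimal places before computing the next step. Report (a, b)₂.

(-1.3542, 0.5121)

At (-2, 3): F = (64.0000, 20.010008).
Jacobian J = [[10·a·b - b^2 + 2·b, 5·a^2 - 2·a·b + 2·a - 1], [-2·a - 4·b, -4·a - sin(b) + 1]].
At the point, J = [[-63.0000, 27.0000], [-8.0000, 8.858880]] (det J = -342.109439).
Solving J·Δ = −F gives Δ = (0.0780, -2.1883).
Then the next iterate is (a, b)₁ = (-1.9220, 0.8117).
Round to (-1.9220, 0.8117) and repeat: F = (13.326888, 2.046232), J = [[-14.636331, 16.746595], [0.5972, 7.962542]].
Δ = (0.5678, -0.2996), so (a, b)₂ = (-1.3542, 0.5121).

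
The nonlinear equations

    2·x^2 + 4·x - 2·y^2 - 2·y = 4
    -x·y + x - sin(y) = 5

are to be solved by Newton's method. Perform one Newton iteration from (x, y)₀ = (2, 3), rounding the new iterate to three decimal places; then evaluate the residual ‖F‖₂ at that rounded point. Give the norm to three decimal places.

8.056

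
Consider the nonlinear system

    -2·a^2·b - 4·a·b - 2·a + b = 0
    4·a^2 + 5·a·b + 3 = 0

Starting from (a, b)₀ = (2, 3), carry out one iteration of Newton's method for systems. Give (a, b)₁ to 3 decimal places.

(-0.882, 7.035)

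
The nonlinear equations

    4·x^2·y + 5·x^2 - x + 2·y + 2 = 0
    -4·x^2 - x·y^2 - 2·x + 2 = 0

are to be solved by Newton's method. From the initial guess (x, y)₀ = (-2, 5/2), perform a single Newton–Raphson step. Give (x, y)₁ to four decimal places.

At (-2, 5/2): F = (69.0000, 2.5000).
Jacobian J = [[8·x·y + 10·x - 1, 4·x^2 + 2], [-8·x - y^2 - 2, -2·x·y]].
At the point, J = [[-61.0000, 18.0000], [7.7500, 10.0000]] (det J = -749.5000).
Solving J·Δ = −F gives Δ = (0.8606, -0.9169).
Then the next iterate is (x, y)₁ = (-1.1394, 1.5831).

(-1.1394, 1.5831)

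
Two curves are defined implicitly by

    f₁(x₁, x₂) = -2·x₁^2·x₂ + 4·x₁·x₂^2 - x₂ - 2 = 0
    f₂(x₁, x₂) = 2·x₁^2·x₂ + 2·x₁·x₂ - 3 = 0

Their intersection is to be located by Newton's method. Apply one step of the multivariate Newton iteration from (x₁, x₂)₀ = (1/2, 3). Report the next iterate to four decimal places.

(0.5185, 1.8519)

At (1/2, 3): F = (11.5000, 1.5000).
Jacobian J = [[-4·x₁·x₂ + 4·x₂^2, -2·x₁^2 + 8·x₁·x₂ - 1], [4·x₁·x₂ + 2·x₂, 2·x₁^2 + 2·x₁]].
At the point, J = [[30.0000, 10.5000], [12.0000, 1.5000]] (det J = -81.0000).
Solving J·Δ = −F gives Δ = (0.0185, -1.1481).
Then the next iterate is (x₁, x₂)₁ = (0.5185, 1.8519).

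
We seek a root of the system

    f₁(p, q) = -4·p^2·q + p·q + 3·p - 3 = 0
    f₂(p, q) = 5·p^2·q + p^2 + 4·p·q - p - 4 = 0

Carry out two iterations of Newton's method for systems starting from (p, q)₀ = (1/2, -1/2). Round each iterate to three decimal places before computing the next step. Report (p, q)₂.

At (1/2, -1/2): F = (-1.250, -5.875).
Jacobian J = [[-8·p·q + q + 3, -4·p^2 + p], [10·p·q + 2·p + 4·q - 1, 5·p^2 + 4·p]].
At the point, J = [[4.500, -0.500], [-4.500, 3.250]] (det J = 12.375).
Solving J·Δ = −F gives Δ = (0.566, 2.591).
Then the next iterate is (p, q)₁ = (1.066, 2.091).
Round to (1.066, 2.091) and repeat: F = (-7.07748, 16.86698), J = [[-12.74105, -3.47942], [31.78606, 9.94578]].
Δ = (-0.726, 0.624), so (p, q)₂ = (0.340, 2.715).

(0.340, 2.715)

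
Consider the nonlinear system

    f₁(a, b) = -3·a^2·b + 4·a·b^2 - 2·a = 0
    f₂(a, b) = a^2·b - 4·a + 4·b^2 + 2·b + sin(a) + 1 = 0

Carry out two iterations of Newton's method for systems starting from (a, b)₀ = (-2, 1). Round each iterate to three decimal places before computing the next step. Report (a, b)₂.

(3.204, 2.588)

At (-2, 1): F = (-16.000, 18.09070).
Jacobian J = [[-6·a·b + 4·b^2 - 2, -3·a^2 + 8·a·b], [2·a·b + cos(a) - 4, a^2 + 8·b + 2]].
At the point, J = [[14.000, -28.000], [-8.41615, 14.000]] (det J = -39.65211).
Solving J·Δ = −F gives Δ = (7.125, 2.991).
Then the next iterate is (a, b)₁ = (5.125, 3.991).
Round to (5.125, 3.991) and repeat: F = (1.79733, 156.10436), J = [[-61.01093, 84.83413], [37.30875, 60.19362]].
Δ = (-1.921, -1.403), so (a, b)₂ = (3.204, 2.588).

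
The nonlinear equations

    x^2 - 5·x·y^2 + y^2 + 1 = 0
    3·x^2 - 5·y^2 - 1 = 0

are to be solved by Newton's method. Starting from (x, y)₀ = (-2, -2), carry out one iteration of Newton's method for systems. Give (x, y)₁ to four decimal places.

(-1.4206, -1.2024)

At (-2, -2): F = (49.0000, -9.0000).
Jacobian J = [[2·x - 5·y^2, -10·x·y + 2·y], [6·x, -10·y]].
At the point, J = [[-24.0000, -44.0000], [-12.0000, 20.0000]] (det J = -1008.0000).
Solving J·Δ = −F gives Δ = (0.5794, 0.7976).
Then the next iterate is (x, y)₁ = (-1.4206, -1.2024).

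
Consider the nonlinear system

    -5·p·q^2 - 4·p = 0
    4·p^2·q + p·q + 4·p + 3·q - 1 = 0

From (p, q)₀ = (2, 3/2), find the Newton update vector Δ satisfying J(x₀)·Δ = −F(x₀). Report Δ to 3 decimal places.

(-0.911, -0.554)

At (2, 3/2): F = (-30.500, 38.500).
Jacobian J = [[-5·q^2 - 4, -10·p·q], [8·p·q + q + 4, 4·p^2 + p + 3]].
At the point, J = [[-15.250, -30.000], [29.500, 21.000]] (det J = 564.750).
Solving J·Δ = −F gives Δ = (-0.911, -0.554).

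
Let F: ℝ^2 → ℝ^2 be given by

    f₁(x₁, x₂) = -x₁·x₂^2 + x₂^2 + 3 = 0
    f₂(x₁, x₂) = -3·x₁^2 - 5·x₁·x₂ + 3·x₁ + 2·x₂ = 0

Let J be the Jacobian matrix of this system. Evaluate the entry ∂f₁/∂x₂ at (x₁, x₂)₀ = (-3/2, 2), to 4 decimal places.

∂f₁/∂x₂ = -2·x₁·x₂ + 2·x₂.
At (-3/2, 2) this is 10.0000.

10.0000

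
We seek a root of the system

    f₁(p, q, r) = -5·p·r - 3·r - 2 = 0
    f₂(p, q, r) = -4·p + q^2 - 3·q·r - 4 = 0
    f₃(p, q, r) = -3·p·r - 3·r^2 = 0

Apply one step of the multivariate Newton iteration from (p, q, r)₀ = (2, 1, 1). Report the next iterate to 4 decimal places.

At (2, 1, 1): F = (-15.0000, -14.0000, -9.0000).
Jacobian J = [[-5·r, 0, -5·p - 3], [-4, 2·q - 3·r, -3·q], [-3·r, 0, -3·p - 6·r]].
At the point, J = [[-5.0000, 0.0000, -13.0000], [-4.0000, -1.0000, -3.0000], [-3.0000, 0.0000, -12.0000]] (det J = -21.0000).
Solving J·Δ = −F gives Δ = (-3.0000, -2.0000, 0.0000).
Then the next iterate is (p, q, r)₁ = (-1.0000, -1.0000, 1.0000).

(-1.0000, -1.0000, 1.0000)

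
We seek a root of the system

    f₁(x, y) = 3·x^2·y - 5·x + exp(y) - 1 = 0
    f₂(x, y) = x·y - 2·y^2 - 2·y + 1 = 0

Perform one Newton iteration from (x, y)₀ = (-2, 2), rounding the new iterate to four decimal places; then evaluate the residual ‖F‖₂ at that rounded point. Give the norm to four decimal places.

13.4714

At (-2, 2): F = (40.389056, -15.0000).
Jacobian J = [[6·x·y - 5, 3·x^2 + exp(y)], [y, x - 4·y - 2]].
At the point, J = [[-29.0000, 19.389056], [2.0000, -12.0000]] (det J = 309.221888).
Solving J·Δ = −F gives Δ = (0.6268, -1.1455).
Then the next iterate is (x, y)₁ = (-1.3732, 0.8545).
Re-evaluating at (-1.3732, 0.8545): F = (13.050135, -3.342740), so ‖F‖₂ = 13.4714.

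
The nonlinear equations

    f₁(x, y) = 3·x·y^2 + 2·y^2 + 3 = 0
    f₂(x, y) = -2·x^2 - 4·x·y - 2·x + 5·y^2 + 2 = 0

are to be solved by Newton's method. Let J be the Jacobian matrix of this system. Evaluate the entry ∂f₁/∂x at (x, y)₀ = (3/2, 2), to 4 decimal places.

12.0000

∂f₁/∂x = 3·y^2.
At (3/2, 2) this is 12.0000.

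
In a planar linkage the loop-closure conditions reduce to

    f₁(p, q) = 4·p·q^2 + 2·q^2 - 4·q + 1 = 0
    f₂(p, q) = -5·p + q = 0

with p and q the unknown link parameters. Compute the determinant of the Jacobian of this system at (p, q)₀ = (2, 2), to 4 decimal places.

J = [[4·q^2, 8·p·q + 4·q - 4], [-5, 1]].
At the point, J = [[16.0000, 36.0000], [-5.0000, 1.0000]].
det J = 196.0000.

196.0000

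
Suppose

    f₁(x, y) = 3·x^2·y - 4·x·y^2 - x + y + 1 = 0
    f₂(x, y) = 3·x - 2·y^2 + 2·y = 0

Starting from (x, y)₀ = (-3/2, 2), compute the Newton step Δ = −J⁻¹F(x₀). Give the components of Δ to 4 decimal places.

At (-3/2, 2): F = (42.0000, -8.5000).
Jacobian J = [[6·x·y - 4·y^2 - 1, 3·x^2 - 8·x·y + 1], [3, -4·y + 2]].
At the point, J = [[-35.0000, 31.7500], [3.0000, -6.0000]] (det J = 114.7500).
Solving J·Δ = −F gives Δ = (-0.1558, -1.4946).

(-0.1558, -1.4946)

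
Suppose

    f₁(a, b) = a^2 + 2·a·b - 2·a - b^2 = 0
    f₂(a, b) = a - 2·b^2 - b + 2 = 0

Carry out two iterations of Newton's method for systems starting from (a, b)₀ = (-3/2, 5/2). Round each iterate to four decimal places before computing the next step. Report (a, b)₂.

(1.0560, 1.0650)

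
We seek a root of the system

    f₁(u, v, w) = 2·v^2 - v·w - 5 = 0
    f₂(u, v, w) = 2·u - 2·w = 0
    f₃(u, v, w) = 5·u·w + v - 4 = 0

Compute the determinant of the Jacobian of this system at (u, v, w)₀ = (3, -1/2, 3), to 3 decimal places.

J = [[0, 4·v - w, -v], [2, 0, -2], [5·w, 1, 5·u]].
At the point, J = [[0.000, -5.000, 0.500], [2.000, 0.000, -2.000], [15.000, 1.000, 15.000]].
det J = 301.000.

301.000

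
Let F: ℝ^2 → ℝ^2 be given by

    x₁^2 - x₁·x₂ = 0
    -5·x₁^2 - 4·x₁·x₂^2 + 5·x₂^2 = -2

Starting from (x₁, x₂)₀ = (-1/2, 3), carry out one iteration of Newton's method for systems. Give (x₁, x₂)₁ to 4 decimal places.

(-0.2270, 1.6836)

At (-1/2, 3): F = (1.7500, 63.7500).
Jacobian J = [[2·x₁ - x₂, -x₁], [-10·x₁ - 4·x₂^2, -8·x₁·x₂ + 10·x₂]].
At the point, J = [[-4.0000, 0.5000], [-31.0000, 42.0000]] (det J = -152.5000).
Solving J·Δ = −F gives Δ = (0.2730, -1.3164).
Then the next iterate is (x₁, x₂)₁ = (-0.2270, 1.6836).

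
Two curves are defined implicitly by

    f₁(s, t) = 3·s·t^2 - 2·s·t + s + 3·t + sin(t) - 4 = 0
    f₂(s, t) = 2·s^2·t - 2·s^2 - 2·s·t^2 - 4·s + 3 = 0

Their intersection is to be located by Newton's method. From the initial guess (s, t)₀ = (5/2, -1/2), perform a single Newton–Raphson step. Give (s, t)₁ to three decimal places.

At (5/2, -1/2): F = (0.89557, -27.000).
Jacobian J = [[3·t^2 - 2·t + 1, 6·s·t - 2·s + cos(t) + 3], [4·s·t - 4·s - 2·t^2 - 4, 2·s^2 - 4·s·t]].
At the point, J = [[2.750, -8.62242], [-19.500, 17.500]] (det J = -120.01214).
Solving J·Δ = −F gives Δ = (-1.809, -0.473).
Then the next iterate is (s, t)₁ = (0.691, -0.973).

(0.691, -0.973)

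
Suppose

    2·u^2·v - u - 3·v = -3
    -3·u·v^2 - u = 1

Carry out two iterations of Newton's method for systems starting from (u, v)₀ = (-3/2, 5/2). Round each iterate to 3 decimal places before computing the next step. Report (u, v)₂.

(-0.656, 1.147)

At (-3/2, 5/2): F = (8.250, 28.625).
Jacobian J = [[4·u·v - 1, 2·u^2 - 3], [-3·v^2 - 1, -6·u·v]].
At the point, J = [[-16.000, 1.500], [-19.750, 22.500]] (det J = -330.375).
Solving J·Δ = −F gives Δ = (0.432, -0.893).
Then the next iterate is (u, v)₁ = (-1.068, 1.607).
Round to (-1.068, 1.607) and repeat: F = (2.91297, 8.34217), J = [[-7.86510, -0.71875], [-8.74735, 10.29766]].
Δ = (0.412, -0.460), so (u, v)₂ = (-0.656, 1.147).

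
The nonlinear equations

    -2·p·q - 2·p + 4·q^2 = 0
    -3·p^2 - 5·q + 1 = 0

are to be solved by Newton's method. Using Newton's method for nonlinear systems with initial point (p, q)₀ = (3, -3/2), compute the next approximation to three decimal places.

(1.805, -0.900)

At (3, -3/2): F = (12.000, -18.500).
Jacobian J = [[-2·q - 2, -2·p + 8·q], [-6·p, -5]].
At the point, J = [[1.000, -18.000], [-18.000, -5.000]] (det J = -329.000).
Solving J·Δ = −F gives Δ = (-1.195, 0.600).
Then the next iterate is (p, q)₁ = (1.805, -0.900).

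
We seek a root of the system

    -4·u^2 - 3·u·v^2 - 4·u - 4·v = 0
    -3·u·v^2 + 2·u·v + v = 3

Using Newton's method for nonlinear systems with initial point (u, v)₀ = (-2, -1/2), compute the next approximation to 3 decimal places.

(-1.659, -0.566)

At (-2, -1/2): F = (-4.500, 0.000).
Jacobian J = [[-8·u - 3·v^2 - 4, -6·u·v - 4], [-3·v^2 + 2·v, -6·u·v + 2·u + 1]].
At the point, J = [[11.250, -10.000], [-1.750, -9.000]] (det J = -118.750).
Solving J·Δ = −F gives Δ = (0.341, -0.066).
Then the next iterate is (u, v)₁ = (-1.659, -0.566).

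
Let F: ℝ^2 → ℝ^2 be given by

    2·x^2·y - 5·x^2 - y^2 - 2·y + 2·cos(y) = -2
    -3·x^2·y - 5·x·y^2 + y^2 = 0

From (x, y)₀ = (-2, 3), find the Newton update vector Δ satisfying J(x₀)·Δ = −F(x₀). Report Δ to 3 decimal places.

At (-2, 3): F = (-10.97998, 63.000).
Jacobian J = [[4·x·y - 10·x, 2·x^2 - 2·y - 2·sin(y) - 2], [-6·x·y - 5·y^2, -3·x^2 - 10·x·y + 2·y]].
At the point, J = [[-4.000, -0.28224], [-9.000, 54.000]] (det J = -218.54016).
Solving J·Δ = −F gives Δ = (-2.632, -1.605).

(-2.632, -1.605)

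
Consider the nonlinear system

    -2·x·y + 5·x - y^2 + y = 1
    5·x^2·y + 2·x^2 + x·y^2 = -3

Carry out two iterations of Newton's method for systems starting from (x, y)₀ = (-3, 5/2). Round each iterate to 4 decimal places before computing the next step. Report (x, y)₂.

At (-3, 5/2): F = (-4.7500, 114.7500).
Jacobian J = [[-2·y + 5, -2·x - 2·y + 1], [10·x·y + 4·x + y^2, 5·x^2 + 2·x·y]].
At the point, J = [[0.0000, 2.0000], [-80.7500, 30.0000]] (det J = 161.5000).
Solving J·Δ = −F gives Δ = (2.3034, 2.3750).
Then the next iterate is (x, y)₁ = (-0.6966, 4.8750).
Round to (-0.6966, 4.8750) and repeat: F = (-16.581775, -0.756624), J = [[-4.7500, -7.3568], [-12.980025, -4.365592]].
Δ = (0.8939, -2.8311), so (x, y)₂ = (0.1973, 2.0439).

(0.1973, 2.0439)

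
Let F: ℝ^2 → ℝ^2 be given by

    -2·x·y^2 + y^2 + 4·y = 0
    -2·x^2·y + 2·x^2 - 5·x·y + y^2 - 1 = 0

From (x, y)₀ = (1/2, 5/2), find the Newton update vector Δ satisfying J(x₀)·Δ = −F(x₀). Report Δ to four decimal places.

(-0.7297, -4.7804)

At (1/2, 5/2): F = (10.0000, -1.7500).
Jacobian J = [[-2·y^2, -4·x·y + 2·y + 4], [-4·x·y + 4·x - 5·y, -2·x^2 - 5·x + 2·y]].
At the point, J = [[-12.5000, 4.0000], [-15.5000, 2.0000]] (det J = 37.0000).
Solving J·Δ = −F gives Δ = (-0.7297, -4.7804).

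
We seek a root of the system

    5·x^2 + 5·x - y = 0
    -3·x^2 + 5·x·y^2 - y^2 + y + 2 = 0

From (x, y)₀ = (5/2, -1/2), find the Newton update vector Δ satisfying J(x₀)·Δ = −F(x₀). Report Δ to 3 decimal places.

At (5/2, -1/2): F = (44.250, -14.375).
Jacobian J = [[10·x + 5, -1], [-6·x + 5·y^2, 10·x·y - 2·y + 1]].
At the point, J = [[30.000, -1.000], [-13.750, -10.500]] (det J = -328.750).
Solving J·Δ = −F gives Δ = (-1.457, 0.539).

(-1.457, 0.539)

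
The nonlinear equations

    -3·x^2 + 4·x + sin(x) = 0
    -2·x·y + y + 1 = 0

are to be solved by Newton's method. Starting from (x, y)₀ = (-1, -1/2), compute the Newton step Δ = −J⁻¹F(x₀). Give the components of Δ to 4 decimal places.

(0.7440, -0.0813)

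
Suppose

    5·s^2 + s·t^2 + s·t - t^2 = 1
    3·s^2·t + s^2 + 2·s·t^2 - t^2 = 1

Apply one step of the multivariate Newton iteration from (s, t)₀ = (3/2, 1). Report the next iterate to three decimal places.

At (3/2, 1): F = (12.250, 10.000).
Jacobian J = [[10·s + t^2 + t, 2·s·t + s - 2·t], [6·s·t + 2·s + 2·t^2, 3·s^2 + 4·s·t - 2·t]].
At the point, J = [[17.000, 2.500], [14.000, 10.750]] (det J = 147.750).
Solving J·Δ = −F gives Δ = (-0.722, 0.010).
Then the next iterate is (s, t)₁ = (0.778, 1.010).

(0.778, 1.010)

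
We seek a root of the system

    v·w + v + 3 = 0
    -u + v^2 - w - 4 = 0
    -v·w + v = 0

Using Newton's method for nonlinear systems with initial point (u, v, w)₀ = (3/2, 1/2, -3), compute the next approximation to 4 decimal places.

At (3/2, 1/2, -3): F = (2.0000, -2.2500, 2.0000).
Jacobian J = [[0, w + 1, v], [-1, 2·v, -1], [0, -w + 1, -v]].
At the point, J = [[0.0000, -2.0000, 0.5000], [-1.0000, 1.0000, -1.0000], [0.0000, 4.0000, -0.5000]] (det J = -1.0000).
Solving J·Δ = −F gives Δ = (7.7500, -2.0000, -12.0000).
Then the next iterate is (u, v, w)₁ = (9.2500, -1.5000, -15.0000).

(9.2500, -1.5000, -15.0000)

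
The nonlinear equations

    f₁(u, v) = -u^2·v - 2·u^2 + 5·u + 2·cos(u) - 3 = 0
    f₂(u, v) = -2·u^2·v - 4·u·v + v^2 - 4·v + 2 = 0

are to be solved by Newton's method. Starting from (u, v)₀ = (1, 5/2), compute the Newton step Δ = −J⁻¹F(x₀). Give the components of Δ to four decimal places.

At (1, 5/2): F = (-1.419395, -16.7500).
Jacobian J = [[-2·u·v - 4·u - 2·sin(u) + 5, -u^2], [-4·u·v - 4·v, -2·u^2 - 4·u + 2·v - 4]].
At the point, J = [[-5.682942, -1.0000], [-20.0000, -5.0000]] (det J = 8.414710).
Solving J·Δ = −F gives Δ = (1.1472, -7.9386).

(1.1472, -7.9386)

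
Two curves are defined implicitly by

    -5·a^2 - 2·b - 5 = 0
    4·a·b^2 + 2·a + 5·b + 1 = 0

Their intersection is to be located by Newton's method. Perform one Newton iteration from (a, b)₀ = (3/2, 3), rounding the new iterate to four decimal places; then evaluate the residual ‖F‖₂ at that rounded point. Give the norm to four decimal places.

18.8063

At (3/2, 3): F = (-22.2500, 73.0000).
Jacobian J = [[-10·a, -2], [4·b^2 + 2, 8·a·b + 5]].
At the point, J = [[-15.0000, -2.0000], [38.0000, 41.0000]] (det J = -539.0000).
Solving J·Δ = −F gives Δ = (-1.4216, -0.4629).
Then the next iterate is (a, b)₁ = (0.0784, 2.5371).
Re-evaluating at (0.0784, 2.5371): F = (-10.104933, 15.860904), so ‖F‖₂ = 18.8063.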